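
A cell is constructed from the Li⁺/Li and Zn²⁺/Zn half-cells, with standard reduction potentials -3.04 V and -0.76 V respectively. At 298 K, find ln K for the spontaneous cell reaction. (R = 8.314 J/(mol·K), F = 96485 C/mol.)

E°_cell = -0.76 − (-3.04) = 2.28 V, with n = 2 electrons transferred.
At equilibrium E = 0, so the Nernst equation gives ln K = nFE°/RT = (2)(96485)(2.28)/((8.314)(298)) = 177.58.

ln K = 177.6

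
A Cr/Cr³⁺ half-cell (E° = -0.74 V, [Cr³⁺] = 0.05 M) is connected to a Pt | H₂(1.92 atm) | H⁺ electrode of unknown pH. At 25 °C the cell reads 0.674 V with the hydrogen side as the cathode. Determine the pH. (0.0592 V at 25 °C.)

E°_cell = 0.74 V and n = 6.
log Q = n(E° − E)/0.0592 = 6×(0.74 − 0.674)/0.0592 = 6.689.
With Q = [Cr³⁺]^2·P(H₂)^3 / [H⁺]^6, solving for [H⁺] gives log[H⁺] = -1.407, so pH = 1.41.

pH = 1.41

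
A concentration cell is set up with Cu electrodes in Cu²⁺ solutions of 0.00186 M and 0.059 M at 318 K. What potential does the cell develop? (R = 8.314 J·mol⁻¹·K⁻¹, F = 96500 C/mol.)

Both half-cells are Cu²⁺/Cu, so E°_cell = 0. The concentrated side is the cathode; the cell reaction moves Cu²⁺ from high to low concentration with n = 2.
Q = [Cu²⁺]_dilute/[Cu²⁺]_conc = 0.00186/0.059 = 0.0315.
E = 0 − (RT/nF) ln Q = −((8.314×318)/(2×96500))(-3.457) = 0.0474 V.

0.047 V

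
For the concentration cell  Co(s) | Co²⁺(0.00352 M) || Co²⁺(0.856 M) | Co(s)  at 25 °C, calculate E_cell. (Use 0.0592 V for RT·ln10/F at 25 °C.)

Both half-cells are Co²⁺/Co, so E°_cell = 0. The concentrated side is the cathode; the cell reaction moves Co²⁺ from high to low concentration with n = 2.
Q = [Co²⁺]_dilute/[Co²⁺]_conc = 0.00352/0.856 = 0.00411.
E = 0 − (0.0592/2) log Q = −(0.0592/2)(-2.386) = 0.0706 V.

0.071 V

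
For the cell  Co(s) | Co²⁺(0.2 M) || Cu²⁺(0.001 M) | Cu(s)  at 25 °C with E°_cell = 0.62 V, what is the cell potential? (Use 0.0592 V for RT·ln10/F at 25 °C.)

0.552 V

Balancing electrons gives n = 2; the reaction quotient is Q = [Co²⁺]/[Cu²⁺] = 200.
At 25 °C, E = E° − (0.0592/n) log Q = 0.62 − (0.0592/2)(2.301) = 0.620 − 0.068 = 0.552 V.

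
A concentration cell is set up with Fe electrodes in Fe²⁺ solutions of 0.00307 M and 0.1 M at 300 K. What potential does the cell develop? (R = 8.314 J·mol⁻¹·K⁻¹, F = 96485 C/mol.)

0.045 V

Both half-cells are Fe²⁺/Fe, so E°_cell = 0. The concentrated side is the cathode; the cell reaction moves Fe²⁺ from high to low concentration with n = 2.
Q = [Fe²⁺]_dilute/[Fe²⁺]_conc = 0.00307/0.1 = 0.0307.
E = 0 − (RT/nF) ln Q = −((8.314×300)/(2×96485))(-3.483) = 0.0450 V.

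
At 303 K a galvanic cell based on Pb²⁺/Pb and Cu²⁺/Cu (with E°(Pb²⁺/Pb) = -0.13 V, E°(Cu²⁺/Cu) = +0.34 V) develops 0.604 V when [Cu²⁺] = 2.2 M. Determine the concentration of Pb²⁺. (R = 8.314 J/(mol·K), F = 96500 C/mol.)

From the Nernst equation, ln Q = nF(E° − E)/RT = 2×96500×(0.47 − 0.604)/(8.314×303) = -10.266, so Q = 3.48 × 10^-5.
With Q = [Pb²⁺]/[Cu²⁺] and the known concentrations, [Pb²⁺] in the numerator gives [Pb²⁺] = 7.7 × 10^-5 M.

7.7 × 10^-5 M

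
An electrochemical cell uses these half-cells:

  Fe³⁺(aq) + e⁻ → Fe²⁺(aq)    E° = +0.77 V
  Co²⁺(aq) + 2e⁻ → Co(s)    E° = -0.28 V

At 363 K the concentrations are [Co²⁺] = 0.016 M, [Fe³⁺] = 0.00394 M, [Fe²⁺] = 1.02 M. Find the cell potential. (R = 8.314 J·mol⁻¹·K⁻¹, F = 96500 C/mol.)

0.941 V

The Fe³⁺/Fe²⁺ couple has the higher reduction potential and acts as the cathode, so E°_cell = +0.77 − (-0.28) = 1.05 V.
Balancing electrons gives n = 2; the reaction quotient is Q = [Co²⁺]·[Fe²⁺]^2/[Fe³⁺]^2 = 1070.
E = E° − (RT/nF) ln Q = 1.05 − (8.314×363)/(2×96500) × (6.978) = 1.050 − 0.109 = 0.941 V.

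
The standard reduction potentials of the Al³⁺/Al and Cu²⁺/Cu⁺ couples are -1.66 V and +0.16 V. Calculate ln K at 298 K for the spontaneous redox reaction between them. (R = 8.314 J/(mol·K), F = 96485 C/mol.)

ln K = 212.6

E°_cell = +0.16 − (-1.66) = 1.82 V, with n = 3 electrons transferred.
At equilibrium E = 0, so the Nernst equation gives ln K = nFE°/RT = (3)(96485)(1.82)/((8.314)(298)) = 212.63.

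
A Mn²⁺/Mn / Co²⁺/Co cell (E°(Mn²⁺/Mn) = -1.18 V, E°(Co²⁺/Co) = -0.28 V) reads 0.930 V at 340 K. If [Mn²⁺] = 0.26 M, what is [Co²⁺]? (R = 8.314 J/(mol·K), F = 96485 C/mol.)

2.0 M

From the Nernst equation, ln Q = nF(E° − E)/RT = 2×96485×(0.90 − 0.930)/(8.314×340) = -2.048, so Q = 0.129.
With Q = [Mn²⁺]/[Co²⁺] and the known concentrations, [Co²⁺] in the denominator gives [Co²⁺] = 2.0 M.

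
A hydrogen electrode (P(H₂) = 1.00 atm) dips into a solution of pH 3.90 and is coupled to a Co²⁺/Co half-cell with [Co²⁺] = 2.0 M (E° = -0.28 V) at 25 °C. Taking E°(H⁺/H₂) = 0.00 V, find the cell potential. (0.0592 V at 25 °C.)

0.040 V

The hydrogen couple is the cathode, so E°_cell = 0.28 V; n = 2.
[H⁺] = 10^(−3.90) = 1.3 × 10^-4 M, and Q = [Co²⁺]·P(H₂) / [H⁺]^2 = 1.26 × 10^8.
E = E° − (0.0592/2) log Q = 0.28 − (0.0592/2)(8.101) = 0.040 V.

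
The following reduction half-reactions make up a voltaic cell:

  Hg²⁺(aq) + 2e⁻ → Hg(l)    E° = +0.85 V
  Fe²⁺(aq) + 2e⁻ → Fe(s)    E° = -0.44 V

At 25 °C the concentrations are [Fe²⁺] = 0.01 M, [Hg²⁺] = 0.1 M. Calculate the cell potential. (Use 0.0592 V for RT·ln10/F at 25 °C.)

The Hg²⁺/Hg couple has the higher reduction potential and acts as the cathode, so E°_cell = +0.85 − (-0.44) = 1.29 V.
Balancing electrons gives n = 2; the reaction quotient is Q = [Fe²⁺]/[Hg²⁺] = 0.100.
At 25 °C, E = E° − (0.0592/n) log Q = 1.29 − (0.0592/2)(-1.000) = 1.290 + 0.030 = 1.320 V.

1.32 V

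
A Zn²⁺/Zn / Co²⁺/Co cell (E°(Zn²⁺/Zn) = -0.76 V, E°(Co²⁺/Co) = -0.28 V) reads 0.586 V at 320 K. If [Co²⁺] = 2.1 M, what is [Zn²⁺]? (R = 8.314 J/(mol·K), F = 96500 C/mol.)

From the Nernst equation, ln Q = nF(E° − E)/RT = 2×96500×(0.48 − 0.586)/(8.314×320) = -7.690, so Q = 4.58 × 10^-4.
With Q = [Zn²⁺]/[Co²⁺] and the known concentrations, [Zn²⁺] in the numerator gives [Zn²⁺] = 9.6 × 10^-4 M.

9.6 × 10^-4 M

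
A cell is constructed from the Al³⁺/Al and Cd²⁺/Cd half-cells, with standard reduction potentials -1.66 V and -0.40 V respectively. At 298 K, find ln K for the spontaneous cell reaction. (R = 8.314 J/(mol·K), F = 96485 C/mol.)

ln K = 294.4

E°_cell = -0.40 − (-1.66) = 1.26 V, with n = 6 electrons transferred.
At equilibrium E = 0, so the Nernst equation gives ln K = nFE°/RT = (6)(96485)(1.26)/((8.314)(298)) = 294.41.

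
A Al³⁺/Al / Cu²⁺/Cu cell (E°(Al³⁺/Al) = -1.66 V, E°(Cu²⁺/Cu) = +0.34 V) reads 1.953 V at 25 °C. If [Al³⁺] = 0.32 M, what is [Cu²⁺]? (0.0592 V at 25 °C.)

From the Nernst equation, log Q = n(E° − E)/0.0592 = 6(2.00 − 1.953)/0.0592 = 4.764, so Q = 5.8 × 10^4.
With Q = [Al³⁺]^2/[Cu²⁺]^3 and the known concentrations, [Cu²⁺]^3 in the denominator gives [Cu²⁺] = 0.012 M.

0.012 M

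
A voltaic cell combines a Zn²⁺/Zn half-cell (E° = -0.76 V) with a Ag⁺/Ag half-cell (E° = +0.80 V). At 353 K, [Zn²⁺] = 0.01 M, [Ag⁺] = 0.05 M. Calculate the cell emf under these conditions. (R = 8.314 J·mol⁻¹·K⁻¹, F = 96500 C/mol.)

1.54 V

The Ag⁺/Ag couple has the higher reduction potential and acts as the cathode, so E°_cell = +0.80 − (-0.76) = 1.56 V.
Balancing electrons gives n = 2; the reaction quotient is Q = [Zn²⁺]/[Ag⁺]^2 = 4.00.
E = E° − (RT/nF) ln Q = 1.56 − (8.314×353)/(2×96500) × (1.386) = 1.560 − 0.021 = 1.539 V.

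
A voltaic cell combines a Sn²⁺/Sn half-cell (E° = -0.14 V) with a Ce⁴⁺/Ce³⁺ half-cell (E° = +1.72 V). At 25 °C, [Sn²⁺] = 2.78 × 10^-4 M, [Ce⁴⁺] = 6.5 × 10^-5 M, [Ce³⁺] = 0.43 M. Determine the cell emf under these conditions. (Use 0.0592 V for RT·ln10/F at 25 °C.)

The Ce⁴⁺/Ce³⁺ couple has the higher reduction potential and acts as the cathode, so E°_cell = +1.72 − (-0.14) = 1.86 V.
Balancing electrons gives n = 2; the reaction quotient is Q = [Sn²⁺]·[Ce³⁺]^2/[Ce⁴⁺]^2 = 1.22 × 10^4.
At 25 °C, E = E° − (0.0592/n) log Q = 1.86 − (0.0592/2)(4.085) = 1.860 − 0.121 = 1.739 V.

1.74 V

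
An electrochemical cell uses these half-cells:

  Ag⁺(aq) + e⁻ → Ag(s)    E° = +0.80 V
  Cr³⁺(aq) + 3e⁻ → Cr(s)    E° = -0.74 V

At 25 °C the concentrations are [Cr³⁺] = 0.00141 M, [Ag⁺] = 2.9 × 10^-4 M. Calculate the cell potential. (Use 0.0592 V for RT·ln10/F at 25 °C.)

The Ag⁺/Ag couple has the higher reduction potential and acts as the cathode, so E°_cell = +0.80 − (-0.74) = 1.54 V.
Balancing electrons gives n = 3; the reaction quotient is Q = [Cr³⁺]/[Ag⁺]^3 = 5.78 × 10^7.
At 25 °C, E = E° − (0.0592/n) log Q = 1.54 − (0.0592/3)(7.762) = 1.540 − 0.153 = 1.387 V.

1.39 V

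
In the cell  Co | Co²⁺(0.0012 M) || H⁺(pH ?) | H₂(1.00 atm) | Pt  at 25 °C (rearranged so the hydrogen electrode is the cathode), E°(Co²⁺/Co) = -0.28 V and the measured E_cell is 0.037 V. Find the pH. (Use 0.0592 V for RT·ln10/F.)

E°_cell = 0.28 V and n = 2.
log Q = n(E° − E)/0.0592 = 2×(0.28 − 0.037)/0.0592 = 8.209.
With Q = [Co²⁺]·P(H₂) / [H⁺]^2, solving for [H⁺] gives log[H⁺] = -5.565, so pH = 5.57.

pH = 5.57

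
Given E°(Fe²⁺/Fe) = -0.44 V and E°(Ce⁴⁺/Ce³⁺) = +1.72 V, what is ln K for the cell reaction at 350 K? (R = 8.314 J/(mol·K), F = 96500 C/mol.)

ln K = 143.3

E°_cell = +1.72 − (-0.44) = 2.16 V, with n = 2 electrons transferred.
At equilibrium E = 0, so the Nernst equation gives ln K = nFE°/RT = (2)(96500)(2.16)/((8.314)(350)) = 143.26.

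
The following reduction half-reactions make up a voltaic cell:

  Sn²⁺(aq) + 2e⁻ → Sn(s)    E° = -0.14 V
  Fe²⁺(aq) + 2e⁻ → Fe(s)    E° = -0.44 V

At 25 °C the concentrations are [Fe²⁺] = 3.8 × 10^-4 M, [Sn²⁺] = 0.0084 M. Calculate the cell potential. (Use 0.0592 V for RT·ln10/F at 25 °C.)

The Sn²⁺/Sn couple has the higher reduction potential and acts as the cathode, so E°_cell = -0.14 − (-0.44) = 0.30 V.
Balancing electrons gives n = 2; the reaction quotient is Q = [Fe²⁺]/[Sn²⁺] = 0.0452.
At 25 °C, E = E° − (0.0592/n) log Q = 0.30 − (0.0592/2)(-1.344) = 0.300 + 0.040 = 0.340 V.

0.340 V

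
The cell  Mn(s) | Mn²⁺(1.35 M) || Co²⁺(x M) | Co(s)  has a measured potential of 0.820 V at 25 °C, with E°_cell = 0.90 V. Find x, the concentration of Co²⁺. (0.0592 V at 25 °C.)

From the Nernst equation, log Q = n(E° − E)/0.0592 = 2(0.90 − 0.820)/0.0592 = 2.703, so Q = 504.
With Q = [Mn²⁺]/[Co²⁺] and the known concentrations, [Co²⁺] in the denominator gives [Co²⁺] = 0.0027 M.

0.0027 M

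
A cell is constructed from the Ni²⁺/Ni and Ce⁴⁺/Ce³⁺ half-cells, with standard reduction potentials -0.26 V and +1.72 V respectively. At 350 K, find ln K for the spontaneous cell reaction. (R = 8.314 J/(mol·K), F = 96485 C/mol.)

E°_cell = +1.72 − (-0.26) = 1.98 V, with n = 2 electrons transferred.
At equilibrium E = 0, so the Nernst equation gives ln K = nFE°/RT = (2)(96485)(1.98)/((8.314)(350)) = 131.30.

ln K = 131.3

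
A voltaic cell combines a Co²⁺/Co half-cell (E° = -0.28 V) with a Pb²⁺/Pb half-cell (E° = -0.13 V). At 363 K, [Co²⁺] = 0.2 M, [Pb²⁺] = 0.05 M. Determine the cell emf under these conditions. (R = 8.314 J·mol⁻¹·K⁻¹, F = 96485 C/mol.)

The Pb²⁺/Pb couple has the higher reduction potential and acts as the cathode, so E°_cell = -0.13 − (-0.28) = 0.15 V.
Balancing electrons gives n = 2; the reaction quotient is Q = [Co²⁺]/[Pb²⁺] = 4.00.
E = E° − (RT/nF) ln Q = 0.15 − (8.314×363)/(2×96485) × (1.386) = 0.150 − 0.022 = 0.128 V.

0.128 V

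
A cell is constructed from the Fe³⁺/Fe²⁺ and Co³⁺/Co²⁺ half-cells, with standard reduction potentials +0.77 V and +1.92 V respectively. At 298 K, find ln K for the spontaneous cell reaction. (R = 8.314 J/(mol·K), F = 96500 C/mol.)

ln K = 44.8

E°_cell = +1.92 − (+0.77) = 1.15 V, with n = 1 electron transferred.
At equilibrium E = 0, so the Nernst equation gives ln K = nFE°/RT = (1)(96500)(1.15)/((8.314)(298)) = 44.79.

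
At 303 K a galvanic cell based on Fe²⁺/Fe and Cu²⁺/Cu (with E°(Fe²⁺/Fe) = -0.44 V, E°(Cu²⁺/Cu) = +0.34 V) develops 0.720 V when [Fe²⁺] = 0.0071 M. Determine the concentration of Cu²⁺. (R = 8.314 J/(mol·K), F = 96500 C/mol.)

7.2 × 10^-5 M

From the Nernst equation, ln Q = nF(E° − E)/RT = 2×96500×(0.78 − 0.720)/(8.314×303) = 4.597, so Q = 99.2.
With Q = [Fe²⁺]/[Cu²⁺] and the known concentrations, [Cu²⁺] in the denominator gives [Cu²⁺] = 7.2 × 10^-5 M.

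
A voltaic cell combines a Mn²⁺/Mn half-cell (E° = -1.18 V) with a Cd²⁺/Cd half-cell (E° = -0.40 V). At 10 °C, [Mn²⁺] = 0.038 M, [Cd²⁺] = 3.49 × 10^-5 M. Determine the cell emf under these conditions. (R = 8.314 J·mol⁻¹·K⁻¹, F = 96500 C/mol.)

0.695 V

The Cd²⁺/Cd couple has the higher reduction potential and acts as the cathode, so E°_cell = -0.40 − (-1.18) = 0.78 V.
Balancing electrons gives n = 2; the reaction quotient is Q = [Mn²⁺]/[Cd²⁺] = 1090.
E = E° − (RT/nF) ln Q = 0.78 − (8.314×283)/(2×96500) × (6.993) = 0.780 − 0.085 = 0.695 V.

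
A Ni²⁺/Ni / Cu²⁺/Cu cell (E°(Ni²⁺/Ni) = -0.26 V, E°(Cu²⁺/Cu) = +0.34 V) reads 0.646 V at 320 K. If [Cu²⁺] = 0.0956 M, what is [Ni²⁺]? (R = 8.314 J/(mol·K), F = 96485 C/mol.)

0.0034 M

From the Nernst equation, ln Q = nF(E° − E)/RT = 2×96485×(0.60 − 0.646)/(8.314×320) = -3.336, so Q = 0.0356.
With Q = [Ni²⁺]/[Cu²⁺] and the known concentrations, [Ni²⁺] in the numerator gives [Ni²⁺] = 0.0034 M.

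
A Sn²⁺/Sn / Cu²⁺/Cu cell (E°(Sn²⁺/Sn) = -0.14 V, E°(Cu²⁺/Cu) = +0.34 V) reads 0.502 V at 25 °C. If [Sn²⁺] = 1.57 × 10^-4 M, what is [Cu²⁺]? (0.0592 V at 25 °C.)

8.7 × 10^-4 M

From the Nernst equation, log Q = n(E° − E)/0.0592 = 2(0.48 − 0.502)/0.0592 = -0.743, so Q = 0.181.
With Q = [Sn²⁺]/[Cu²⁺] and the known concentrations, [Cu²⁺] in the denominator gives [Cu²⁺] = 8.7 × 10^-4 M.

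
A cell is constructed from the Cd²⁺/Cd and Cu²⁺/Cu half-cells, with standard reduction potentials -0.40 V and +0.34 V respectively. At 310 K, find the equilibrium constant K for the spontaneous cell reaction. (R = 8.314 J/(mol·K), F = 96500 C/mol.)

E°_cell = +0.34 − (-0.40) = 0.74 V, with n = 2 electrons transferred.
At equilibrium E = 0, so the Nernst equation gives ln K = nFE°/RT = (2)(96500)(0.74)/((8.314)(310)) = 55.41.
K = e^55.41 = 1.2 × 10^24.

1.2 × 10^24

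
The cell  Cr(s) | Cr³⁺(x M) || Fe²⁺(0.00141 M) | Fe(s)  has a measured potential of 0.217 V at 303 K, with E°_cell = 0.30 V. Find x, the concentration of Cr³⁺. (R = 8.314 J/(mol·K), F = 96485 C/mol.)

0.73 M

From the Nernst equation, ln Q = nF(E° − E)/RT = 6×96485×(0.30 − 0.217)/(8.314×303) = 19.074, so Q = 1.92 × 10^8.
With Q = [Cr³⁺]^2/[Fe²⁺]^3 and the known concentrations, [Cr³⁺]^2 in the numerator gives [Cr³⁺] = 0.73 M.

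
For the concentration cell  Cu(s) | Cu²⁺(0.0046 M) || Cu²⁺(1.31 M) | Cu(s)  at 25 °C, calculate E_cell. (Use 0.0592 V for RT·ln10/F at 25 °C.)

Both half-cells are Cu²⁺/Cu, so E°_cell = 0. The concentrated side is the cathode; the cell reaction moves Cu²⁺ from high to low concentration with n = 2.
Q = [Cu²⁺]_dilute/[Cu²⁺]_conc = 0.0046/1.31 = 0.00351.
E = 0 − (0.0592/2) log Q = −(0.0592/2)(-2.455) = 0.0727 V.

0.073 V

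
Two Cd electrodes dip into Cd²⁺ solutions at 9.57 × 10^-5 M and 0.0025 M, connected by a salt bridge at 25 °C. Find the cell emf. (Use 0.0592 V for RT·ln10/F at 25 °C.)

0.042 V

Both half-cells are Cd²⁺/Cd, so E°_cell = 0. The concentrated side is the cathode; the cell reaction moves Cd²⁺ from high to low concentration with n = 2.
Q = [Cd²⁺]_dilute/[Cd²⁺]_conc = 9.57 × 10^-5/0.0025 = 0.0383.
E = 0 − (0.0592/2) log Q = −(0.0592/2)(-1.417) = 0.0419 V.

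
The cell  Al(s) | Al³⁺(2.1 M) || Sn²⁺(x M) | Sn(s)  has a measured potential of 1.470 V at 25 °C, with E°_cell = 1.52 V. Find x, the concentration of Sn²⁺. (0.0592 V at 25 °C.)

0.034 M

From the Nernst equation, log Q = n(E° − E)/0.0592 = 6(1.52 − 1.470)/0.0592 = 5.068, so Q = 1.17 × 10^5.
With Q = [Al³⁺]^2/[Sn²⁺]^3 and the known concentrations, [Sn²⁺]^3 in the denominator gives [Sn²⁺] = 0.034 M.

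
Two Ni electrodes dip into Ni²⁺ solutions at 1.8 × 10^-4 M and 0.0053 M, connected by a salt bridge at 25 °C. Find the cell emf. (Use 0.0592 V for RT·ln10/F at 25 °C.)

0.043 V

Both half-cells are Ni²⁺/Ni, so E°_cell = 0. The concentrated side is the cathode; the cell reaction moves Ni²⁺ from high to low concentration with n = 2.
Q = [Ni²⁺]_dilute/[Ni²⁺]_conc = 1.8 × 10^-4/0.0053 = 0.0340.
E = 0 − (0.0592/2) log Q = −(0.0592/2)(-1.469) = 0.0435 V.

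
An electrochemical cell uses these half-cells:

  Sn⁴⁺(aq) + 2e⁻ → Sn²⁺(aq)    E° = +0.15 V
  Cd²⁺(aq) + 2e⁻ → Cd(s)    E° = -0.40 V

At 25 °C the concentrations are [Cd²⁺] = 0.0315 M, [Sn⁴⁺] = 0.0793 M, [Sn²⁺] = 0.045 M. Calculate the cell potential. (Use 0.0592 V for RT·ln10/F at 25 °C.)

0.602 V

The Sn⁴⁺/Sn²⁺ couple has the higher reduction potential and acts as the cathode, so E°_cell = +0.15 − (-0.40) = 0.55 V.
Balancing electrons gives n = 2; the reaction quotient is Q = [Cd²⁺]·[Sn²⁺]/[Sn⁴⁺] = 0.0179.
At 25 °C, E = E° − (0.0592/n) log Q = 0.55 − (0.0592/2)(-1.748) = 0.550 + 0.052 = 0.602 V.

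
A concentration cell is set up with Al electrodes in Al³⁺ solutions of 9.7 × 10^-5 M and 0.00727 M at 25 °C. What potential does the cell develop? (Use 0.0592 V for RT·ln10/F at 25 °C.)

Both half-cells are Al³⁺/Al, so E°_cell = 0. The concentrated side is the cathode; the cell reaction moves Al³⁺ from high to low concentration with n = 3.
Q = [Al³⁺]_dilute/[Al³⁺]_conc = 9.7 × 10^-5/0.00727 = 0.0133.
E = 0 − (0.0592/3) log Q = −(0.0592/3)(-1.875) = 0.0370 V.

0.037 V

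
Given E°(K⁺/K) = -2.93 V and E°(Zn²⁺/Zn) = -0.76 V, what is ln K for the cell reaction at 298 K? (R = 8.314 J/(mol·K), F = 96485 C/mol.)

E°_cell = -0.76 − (-2.93) = 2.17 V, with n = 2 electrons transferred.
At equilibrium E = 0, so the Nernst equation gives ln K = nFE°/RT = (2)(96485)(2.17)/((8.314)(298)) = 169.01.

ln K = 169.0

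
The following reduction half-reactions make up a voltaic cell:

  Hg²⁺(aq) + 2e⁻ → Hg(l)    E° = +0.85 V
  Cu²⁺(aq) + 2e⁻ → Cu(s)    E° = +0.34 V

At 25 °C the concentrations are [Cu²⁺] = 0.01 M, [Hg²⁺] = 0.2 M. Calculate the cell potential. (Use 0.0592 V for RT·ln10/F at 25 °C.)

0.549 V

The Hg²⁺/Hg couple has the higher reduction potential and acts as the cathode, so E°_cell = +0.85 − (+0.34) = 0.51 V.
Balancing electrons gives n = 2; the reaction quotient is Q = [Cu²⁺]/[Hg²⁺] = 0.0500.
At 25 °C, E = E° − (0.0592/n) log Q = 0.51 − (0.0592/2)(-1.301) = 0.510 + 0.039 = 0.549 V.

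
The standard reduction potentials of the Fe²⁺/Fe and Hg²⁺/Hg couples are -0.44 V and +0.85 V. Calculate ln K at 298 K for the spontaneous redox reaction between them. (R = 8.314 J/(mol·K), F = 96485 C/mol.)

ln K = 100.5

E°_cell = +0.85 − (-0.44) = 1.29 V, with n = 2 electrons transferred.
At equilibrium E = 0, so the Nernst equation gives ln K = nFE°/RT = (2)(96485)(1.29)/((8.314)(298)) = 100.47.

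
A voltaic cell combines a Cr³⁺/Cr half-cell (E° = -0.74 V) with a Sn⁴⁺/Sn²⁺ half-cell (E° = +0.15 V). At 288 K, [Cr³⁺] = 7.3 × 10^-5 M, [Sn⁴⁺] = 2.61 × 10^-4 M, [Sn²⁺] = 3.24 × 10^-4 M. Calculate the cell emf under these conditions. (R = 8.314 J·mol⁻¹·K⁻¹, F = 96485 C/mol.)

The Sn⁴⁺/Sn²⁺ couple has the higher reduction potential and acts as the cathode, so E°_cell = +0.15 − (-0.74) = 0.89 V.
Balancing electrons gives n = 6; the reaction quotient is Q = [Cr³⁺]^2·[Sn²⁺]^3/[Sn⁴⁺]^3 = 1.02 × 10^-8.
E = E° − (RT/nF) ln Q = 0.89 − (8.314×288)/(6×96485) × (-18.401) = 0.890 + 0.076 = 0.966 V.

0.966 V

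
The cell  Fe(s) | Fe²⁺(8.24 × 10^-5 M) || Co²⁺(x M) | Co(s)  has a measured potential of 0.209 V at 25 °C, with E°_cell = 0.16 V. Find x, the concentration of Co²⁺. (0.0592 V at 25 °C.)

From the Nernst equation, log Q = n(E° − E)/0.0592 = 2(0.16 − 0.209)/0.0592 = -1.655, so Q = 0.0221.
With Q = [Fe²⁺]/[Co²⁺] and the known concentrations, [Co²⁺] in the denominator gives [Co²⁺] = 0.0037 M.

0.0037 M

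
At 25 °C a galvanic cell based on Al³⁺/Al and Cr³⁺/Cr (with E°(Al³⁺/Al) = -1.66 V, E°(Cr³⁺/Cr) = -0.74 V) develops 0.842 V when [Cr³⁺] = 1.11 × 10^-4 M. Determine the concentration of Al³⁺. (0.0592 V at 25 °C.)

1.0 M

From the Nernst equation, log Q = n(E° − E)/0.0592 = 3(0.92 − 0.842)/0.0592 = 3.953, so Q = 8970.
With Q = [Al³⁺]/[Cr³⁺] and the known concentrations, [Al³⁺] in the numerator gives [Al³⁺] = 1.0 M.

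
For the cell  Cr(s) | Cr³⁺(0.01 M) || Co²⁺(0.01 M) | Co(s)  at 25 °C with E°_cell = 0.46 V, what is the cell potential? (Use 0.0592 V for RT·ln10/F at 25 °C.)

Balancing electrons gives n = 6; the reaction quotient is Q = [Cr³⁺]^2/[Co²⁺]^3 = 100.
At 25 °C, E = E° − (0.0592/n) log Q = 0.46 − (0.0592/6)(2.000) = 0.460 − 0.020 = 0.440 V.

0.440 V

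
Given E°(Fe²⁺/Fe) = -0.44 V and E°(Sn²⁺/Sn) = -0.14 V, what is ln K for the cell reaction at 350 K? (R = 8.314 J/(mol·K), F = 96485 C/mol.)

ln K = 19.9

E°_cell = -0.14 − (-0.44) = 0.30 V, with n = 2 electrons transferred.
At equilibrium E = 0, so the Nernst equation gives ln K = nFE°/RT = (2)(96485)(0.30)/((8.314)(350)) = 19.89.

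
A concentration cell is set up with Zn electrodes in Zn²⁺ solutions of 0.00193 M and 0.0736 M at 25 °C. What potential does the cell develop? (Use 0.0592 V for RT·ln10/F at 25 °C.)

0.047 V

Both half-cells are Zn²⁺/Zn, so E°_cell = 0. The concentrated side is the cathode; the cell reaction moves Zn²⁺ from high to low concentration with n = 2.
Q = [Zn²⁺]_dilute/[Zn²⁺]_conc = 0.00193/0.0736 = 0.0262.
E = 0 − (0.0592/2) log Q = −(0.0592/2)(-1.581) = 0.0468 V.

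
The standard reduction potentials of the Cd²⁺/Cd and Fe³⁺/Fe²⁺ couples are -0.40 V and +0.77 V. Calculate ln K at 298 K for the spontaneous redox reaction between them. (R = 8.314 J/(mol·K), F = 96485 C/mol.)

E°_cell = +0.77 − (-0.40) = 1.17 V, with n = 2 electrons transferred.
At equilibrium E = 0, so the Nernst equation gives ln K = nFE°/RT = (2)(96485)(1.17)/((8.314)(298)) = 91.13.

ln K = 91.1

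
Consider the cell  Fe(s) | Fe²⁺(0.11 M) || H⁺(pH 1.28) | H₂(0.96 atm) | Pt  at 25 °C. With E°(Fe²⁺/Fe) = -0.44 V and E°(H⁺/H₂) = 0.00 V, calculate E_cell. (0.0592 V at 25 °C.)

0.39 V

The hydrogen couple is the cathode, so E°_cell = 0.44 V; n = 2.
[H⁺] = 10^(−1.28) = 0.052 M, and Q = [Fe²⁺]·P(H₂) / [H⁺]^2 = 38.3.
E = E° − (0.0592/2) log Q = 0.44 − (0.0592/2)(1.584) = 0.393 V.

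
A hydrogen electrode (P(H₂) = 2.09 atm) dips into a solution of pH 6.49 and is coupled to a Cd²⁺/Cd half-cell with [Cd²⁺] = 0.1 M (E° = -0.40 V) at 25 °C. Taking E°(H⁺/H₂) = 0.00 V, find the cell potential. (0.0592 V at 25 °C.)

0.036 V

The hydrogen couple is the cathode, so E°_cell = 0.40 V; n = 2.
[H⁺] = 10^(−6.49) = 3.2 × 10^-7 M, and Q = [Cd²⁺]·P(H₂) / [H⁺]^2 = 2 × 10^12.
E = E° − (0.0592/2) log Q = 0.40 − (0.0592/2)(12.300) = 0.036 V.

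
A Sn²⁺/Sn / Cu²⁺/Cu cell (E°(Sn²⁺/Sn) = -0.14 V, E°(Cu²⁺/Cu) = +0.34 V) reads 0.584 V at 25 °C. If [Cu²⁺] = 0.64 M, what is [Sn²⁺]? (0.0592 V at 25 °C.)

2 × 10^-4 M

From the Nernst equation, log Q = n(E° − E)/0.0592 = 2(0.48 − 0.584)/0.0592 = -3.514, so Q = 3.07 × 10^-4.
With Q = [Sn²⁺]/[Cu²⁺] and the known concentrations, [Sn²⁺] in the numerator gives [Sn²⁺] = 2 × 10^-4 M.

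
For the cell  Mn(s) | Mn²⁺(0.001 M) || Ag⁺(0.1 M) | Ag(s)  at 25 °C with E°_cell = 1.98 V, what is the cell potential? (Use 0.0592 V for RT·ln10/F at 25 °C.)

2.01 V

Balancing electrons gives n = 2; the reaction quotient is Q = [Mn²⁺]/[Ag⁺]^2 = 0.100.
At 25 °C, E = E° − (0.0592/n) log Q = 1.98 − (0.0592/2)(-1.000) = 1.980 + 0.030 = 2.010 V.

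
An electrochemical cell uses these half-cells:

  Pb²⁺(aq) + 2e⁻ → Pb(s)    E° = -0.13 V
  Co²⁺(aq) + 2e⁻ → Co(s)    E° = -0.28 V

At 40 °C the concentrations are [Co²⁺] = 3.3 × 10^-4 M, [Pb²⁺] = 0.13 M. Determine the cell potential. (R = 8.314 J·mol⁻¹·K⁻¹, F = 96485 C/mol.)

The Pb²⁺/Pb couple has the higher reduction potential and acts as the cathode, so E°_cell = -0.13 − (-0.28) = 0.15 V.
Balancing electrons gives n = 2; the reaction quotient is Q = [Co²⁺]/[Pb²⁺] = 0.00254.
E = E° − (RT/nF) ln Q = 0.15 − (8.314×313)/(2×96485) × (-5.976) = 0.150 + 0.081 = 0.231 V.

0.231 V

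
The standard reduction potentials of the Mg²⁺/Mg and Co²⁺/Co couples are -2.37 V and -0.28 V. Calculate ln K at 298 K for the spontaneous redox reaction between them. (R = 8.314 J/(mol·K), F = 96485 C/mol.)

ln K = 162.8

E°_cell = -0.28 − (-2.37) = 2.09 V, with n = 2 electrons transferred.
At equilibrium E = 0, so the Nernst equation gives ln K = nFE°/RT = (2)(96485)(2.09)/((8.314)(298)) = 162.78.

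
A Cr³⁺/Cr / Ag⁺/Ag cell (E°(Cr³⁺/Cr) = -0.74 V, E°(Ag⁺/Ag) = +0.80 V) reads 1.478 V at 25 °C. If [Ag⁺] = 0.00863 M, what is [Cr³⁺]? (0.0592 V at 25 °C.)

8.9 × 10^-4 M

From the Nernst equation, log Q = n(E° − E)/0.0592 = 3(1.54 − 1.478)/0.0592 = 3.142, so Q = 1390.
With Q = [Cr³⁺]/[Ag⁺]^3 and the known concentrations, [Cr³⁺] in the numerator gives [Cr³⁺] = 8.9 × 10^-4 M.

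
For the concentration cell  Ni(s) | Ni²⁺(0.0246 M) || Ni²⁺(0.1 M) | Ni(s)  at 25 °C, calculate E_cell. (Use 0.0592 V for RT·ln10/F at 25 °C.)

0.018 V

Both half-cells are Ni²⁺/Ni, so E°_cell = 0. The concentrated side is the cathode; the cell reaction moves Ni²⁺ from high to low concentration with n = 2.
Q = [Ni²⁺]_dilute/[Ni²⁺]_conc = 0.0246/0.1 = 0.246.
E = 0 − (0.0592/2) log Q = −(0.0592/2)(-0.609) = 0.0180 V.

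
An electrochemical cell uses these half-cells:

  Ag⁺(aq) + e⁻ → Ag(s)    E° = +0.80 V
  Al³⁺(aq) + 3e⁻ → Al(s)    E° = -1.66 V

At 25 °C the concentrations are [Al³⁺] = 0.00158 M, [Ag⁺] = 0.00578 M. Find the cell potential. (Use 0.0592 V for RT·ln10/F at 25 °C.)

The Ag⁺/Ag couple has the higher reduction potential and acts as the cathode, so E°_cell = +0.80 − (-1.66) = 2.46 V.
Balancing electrons gives n = 3; the reaction quotient is Q = [Al³⁺]/[Ag⁺]^3 = 8180.
At 25 °C, E = E° − (0.0592/n) log Q = 2.46 − (0.0592/3)(3.913) = 2.460 − 0.077 = 2.383 V.

2.38 V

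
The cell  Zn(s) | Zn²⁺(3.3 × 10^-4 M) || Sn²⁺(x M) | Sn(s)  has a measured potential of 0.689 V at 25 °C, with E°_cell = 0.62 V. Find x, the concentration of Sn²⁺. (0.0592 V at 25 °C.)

0.071 M

From the Nernst equation, log Q = n(E° − E)/0.0592 = 2(0.62 − 0.689)/0.0592 = -2.331, so Q = 0.00467.
With Q = [Zn²⁺]/[Sn²⁺] and the known concentrations, [Sn²⁺] in the denominator gives [Sn²⁺] = 0.071 M.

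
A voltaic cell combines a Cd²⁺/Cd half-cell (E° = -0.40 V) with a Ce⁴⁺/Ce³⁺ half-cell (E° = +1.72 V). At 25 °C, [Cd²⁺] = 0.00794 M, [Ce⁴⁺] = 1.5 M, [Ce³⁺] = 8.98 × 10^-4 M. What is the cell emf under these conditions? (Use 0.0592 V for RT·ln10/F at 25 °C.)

2.37 V

The Ce⁴⁺/Ce³⁺ couple has the higher reduction potential and acts as the cathode, so E°_cell = +1.72 − (-0.40) = 2.12 V.
Balancing electrons gives n = 2; the reaction quotient is Q = [Cd²⁺]·[Ce³⁺]^2/[Ce⁴⁺]^2 = 2.85 × 10^-9.
At 25 °C, E = E° − (0.0592/n) log Q = 2.12 − (0.0592/2)(-8.546) = 2.120 + 0.253 = 2.373 V.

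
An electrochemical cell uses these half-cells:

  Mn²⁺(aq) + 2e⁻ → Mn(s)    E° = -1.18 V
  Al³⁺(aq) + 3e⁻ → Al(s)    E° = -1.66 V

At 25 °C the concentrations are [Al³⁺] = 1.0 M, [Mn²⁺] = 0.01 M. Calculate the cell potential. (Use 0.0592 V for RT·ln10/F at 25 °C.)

The Mn²⁺/Mn couple has the higher reduction potential and acts as the cathode, so E°_cell = -1.18 − (-1.66) = 0.48 V.
Balancing electrons gives n = 6; the reaction quotient is Q = [Al³⁺]^2/[Mn²⁺]^3 = 1 × 10^6.
At 25 °C, E = E° − (0.0592/n) log Q = 0.48 − (0.0592/6)(6.000) = 0.480 − 0.059 = 0.421 V.

0.421 V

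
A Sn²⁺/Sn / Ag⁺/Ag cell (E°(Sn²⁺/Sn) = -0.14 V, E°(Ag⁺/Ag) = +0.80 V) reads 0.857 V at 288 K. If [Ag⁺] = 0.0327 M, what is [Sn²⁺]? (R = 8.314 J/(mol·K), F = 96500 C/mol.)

0.86 M

From the Nernst equation, ln Q = nF(E° − E)/RT = 2×96500×(0.94 − 0.857)/(8.314×288) = 6.690, so Q = 804.
With Q = [Sn²⁺]/[Ag⁺]^2 and the known concentrations, [Sn²⁺] in the numerator gives [Sn²⁺] = 0.86 M.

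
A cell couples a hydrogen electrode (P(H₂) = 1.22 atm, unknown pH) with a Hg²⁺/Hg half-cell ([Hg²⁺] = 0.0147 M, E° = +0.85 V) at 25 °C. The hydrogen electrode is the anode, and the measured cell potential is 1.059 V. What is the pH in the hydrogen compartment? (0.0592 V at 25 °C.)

E°_cell = 0.85 V and n = 2.
log Q = n(E° − E)/0.0592 = 2×(0.85 − 1.059)/0.0592 = -7.061.
With Q = [H⁺]^2 / ([Hg²⁺]·P(H₂)), solving for [H⁺] gives log[H⁺] = -4.404, so pH = 4.40.

pH = 4.40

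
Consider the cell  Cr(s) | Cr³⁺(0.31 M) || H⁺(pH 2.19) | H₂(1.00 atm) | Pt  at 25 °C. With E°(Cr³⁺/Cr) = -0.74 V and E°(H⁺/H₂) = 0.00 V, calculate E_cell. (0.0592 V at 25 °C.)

0.62 V

The hydrogen couple is the cathode, so E°_cell = 0.74 V; n = 6.
[H⁺] = 10^(−2.19) = 0.0065 M, and Q = [Cr³⁺]^2·P(H₂)^3 / [H⁺]^6 = 1.33 × 10^12.
E = E° − (0.0592/6) log Q = 0.74 − (0.0592/6)(12.123) = 0.620 V.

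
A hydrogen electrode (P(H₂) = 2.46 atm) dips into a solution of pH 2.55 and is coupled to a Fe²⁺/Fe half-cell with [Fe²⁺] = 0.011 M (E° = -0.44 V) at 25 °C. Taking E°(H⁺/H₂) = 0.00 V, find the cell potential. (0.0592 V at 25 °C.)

0.34 V

The hydrogen couple is the cathode, so E°_cell = 0.44 V; n = 2.
[H⁺] = 10^(−2.55) = 0.0028 M, and Q = [Fe²⁺]·P(H₂) / [H⁺]^2 = 3410.
E = E° − (0.0592/2) log Q = 0.44 − (0.0592/2)(3.532) = 0.335 V.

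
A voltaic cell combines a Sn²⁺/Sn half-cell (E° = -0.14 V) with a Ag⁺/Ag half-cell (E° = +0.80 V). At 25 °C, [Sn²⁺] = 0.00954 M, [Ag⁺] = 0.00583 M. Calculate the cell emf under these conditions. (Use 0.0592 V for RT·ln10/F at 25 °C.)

The Ag⁺/Ag couple has the higher reduction potential and acts as the cathode, so E°_cell = +0.80 − (-0.14) = 0.94 V.
Balancing electrons gives n = 2; the reaction quotient is Q = [Sn²⁺]/[Ag⁺]^2 = 281.
At 25 °C, E = E° − (0.0592/n) log Q = 0.94 − (0.0592/2)(2.448) = 0.940 − 0.072 = 0.868 V.

0.868 V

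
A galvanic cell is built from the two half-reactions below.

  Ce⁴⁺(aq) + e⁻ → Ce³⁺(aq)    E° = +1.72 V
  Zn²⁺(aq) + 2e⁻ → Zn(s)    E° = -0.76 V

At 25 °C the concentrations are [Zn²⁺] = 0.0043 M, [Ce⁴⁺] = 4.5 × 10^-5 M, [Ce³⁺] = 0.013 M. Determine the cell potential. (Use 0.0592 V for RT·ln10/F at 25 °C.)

2.40 V

The Ce⁴⁺/Ce³⁺ couple has the higher reduction potential and acts as the cathode, so E°_cell = +1.72 − (-0.76) = 2.48 V.
Balancing electrons gives n = 2; the reaction quotient is Q = [Zn²⁺]·[Ce³⁺]^2/[Ce⁴⁺]^2 = 359.
At 25 °C, E = E° − (0.0592/n) log Q = 2.48 − (0.0592/2)(2.555) = 2.480 − 0.076 = 2.404 V.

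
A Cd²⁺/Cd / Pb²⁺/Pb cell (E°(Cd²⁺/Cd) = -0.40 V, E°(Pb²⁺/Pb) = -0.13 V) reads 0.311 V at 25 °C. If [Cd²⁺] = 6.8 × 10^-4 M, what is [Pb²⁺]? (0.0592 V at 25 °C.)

From the Nernst equation, log Q = n(E° − E)/0.0592 = 2(0.27 − 0.311)/0.0592 = -1.385, so Q = 0.0412.
With Q = [Cd²⁺]/[Pb²⁺] and the known concentrations, [Pb²⁺] in the denominator gives [Pb²⁺] = 0.017 M.

0.017 M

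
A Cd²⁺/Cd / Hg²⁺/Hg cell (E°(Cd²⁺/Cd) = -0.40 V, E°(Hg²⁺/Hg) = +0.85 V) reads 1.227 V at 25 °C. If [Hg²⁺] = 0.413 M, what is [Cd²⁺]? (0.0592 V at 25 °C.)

From the Nernst equation, log Q = n(E° − E)/0.0592 = 2(1.25 − 1.227)/0.0592 = 0.777, so Q = 5.98.
With Q = [Cd²⁺]/[Hg²⁺] and the known concentrations, [Cd²⁺] in the numerator gives [Cd²⁺] = 2.5 M.

2.5 M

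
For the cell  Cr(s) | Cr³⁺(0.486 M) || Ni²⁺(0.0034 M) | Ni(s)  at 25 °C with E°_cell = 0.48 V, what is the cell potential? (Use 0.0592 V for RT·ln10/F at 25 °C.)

0.413 V

Balancing electrons gives n = 6; the reaction quotient is Q = [Cr³⁺]^2/[Ni²⁺]^3 = 6.01 × 10^6.
At 25 °C, E = E° − (0.0592/n) log Q = 0.48 − (0.0592/6)(6.779) = 0.480 − 0.067 = 0.413 V.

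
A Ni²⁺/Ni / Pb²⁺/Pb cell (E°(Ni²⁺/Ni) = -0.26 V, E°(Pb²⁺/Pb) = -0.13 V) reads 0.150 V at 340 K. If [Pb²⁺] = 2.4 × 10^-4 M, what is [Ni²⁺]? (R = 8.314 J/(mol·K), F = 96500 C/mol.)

From the Nernst equation, ln Q = nF(E° − E)/RT = 2×96500×(0.13 − 0.150)/(8.314×340) = -1.366, so Q = 0.255.
With Q = [Ni²⁺]/[Pb²⁺] and the known concentrations, [Ni²⁺] in the numerator gives [Ni²⁺] = 6.1 × 10^-5 M.

6.1 × 10^-5 M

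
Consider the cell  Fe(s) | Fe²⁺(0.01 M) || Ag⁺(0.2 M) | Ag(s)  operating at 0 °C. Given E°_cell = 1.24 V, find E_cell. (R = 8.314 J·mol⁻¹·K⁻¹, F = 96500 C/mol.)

Balancing electrons gives n = 2; the reaction quotient is Q = [Fe²⁺]/[Ag⁺]^2 = 0.250.
E = E° − (RT/nF) ln Q = 1.24 − (8.314×273)/(2×96500) × (-1.386) = 1.240 + 0.016 = 1.256 V.

1.26 V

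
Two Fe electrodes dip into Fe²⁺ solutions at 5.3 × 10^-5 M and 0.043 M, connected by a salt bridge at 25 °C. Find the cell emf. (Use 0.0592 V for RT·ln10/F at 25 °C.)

Both half-cells are Fe²⁺/Fe, so E°_cell = 0. The concentrated side is the cathode; the cell reaction moves Fe²⁺ from high to low concentration with n = 2.
Q = [Fe²⁺]_dilute/[Fe²⁺]_conc = 5.3 × 10^-5/0.043 = 0.00123.
E = 0 − (0.0592/2) log Q = −(0.0592/2)(-2.909) = 0.0861 V.

0.086 V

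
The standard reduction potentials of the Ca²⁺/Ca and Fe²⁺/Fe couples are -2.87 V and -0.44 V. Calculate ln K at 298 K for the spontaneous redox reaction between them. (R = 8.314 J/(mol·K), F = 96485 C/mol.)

ln K = 189.3

E°_cell = -0.44 − (-2.87) = 2.43 V, with n = 2 electrons transferred.
At equilibrium E = 0, so the Nernst equation gives ln K = nFE°/RT = (2)(96485)(2.43)/((8.314)(298)) = 189.26.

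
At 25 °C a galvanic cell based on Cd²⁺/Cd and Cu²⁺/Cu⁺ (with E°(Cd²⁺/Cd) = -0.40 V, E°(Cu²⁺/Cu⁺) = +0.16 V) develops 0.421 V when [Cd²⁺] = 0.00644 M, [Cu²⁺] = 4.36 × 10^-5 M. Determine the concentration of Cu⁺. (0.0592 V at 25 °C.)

From the Nernst equation, log Q = n(E° − E)/0.0592 = 2(0.56 − 0.421)/0.0592 = 4.696, so Q = 4.97 × 10^4.
With Q = [Cd²⁺]·[Cu⁺]^2/[Cu²⁺]^2 and the known concentrations, [Cu⁺]^2 in the numerator gives [Cu⁺] = 0.12 M.

0.12 M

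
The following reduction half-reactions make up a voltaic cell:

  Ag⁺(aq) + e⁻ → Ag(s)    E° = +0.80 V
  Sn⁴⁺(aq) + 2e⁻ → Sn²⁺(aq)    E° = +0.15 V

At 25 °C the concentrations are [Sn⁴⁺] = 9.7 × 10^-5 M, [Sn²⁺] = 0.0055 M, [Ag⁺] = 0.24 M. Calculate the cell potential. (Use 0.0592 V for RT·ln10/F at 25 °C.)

The Ag⁺/Ag couple has the higher reduction potential and acts as the cathode, so E°_cell = +0.80 − (+0.15) = 0.65 V.
Balancing electrons gives n = 2; the reaction quotient is Q = [Sn⁴⁺]/([Sn²⁺]·[Ag⁺]^2) = 0.306.
At 25 °C, E = E° − (0.0592/n) log Q = 0.65 − (0.0592/2)(-0.514) = 0.650 + 0.015 = 0.665 V.

0.665 V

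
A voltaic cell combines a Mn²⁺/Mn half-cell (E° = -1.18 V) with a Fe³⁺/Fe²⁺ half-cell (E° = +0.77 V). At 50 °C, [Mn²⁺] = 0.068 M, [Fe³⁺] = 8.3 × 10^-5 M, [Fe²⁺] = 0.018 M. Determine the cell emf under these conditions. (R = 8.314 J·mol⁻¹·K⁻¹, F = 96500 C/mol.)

The Fe³⁺/Fe²⁺ couple has the higher reduction potential and acts as the cathode, so E°_cell = +0.77 − (-1.18) = 1.95 V.
Balancing electrons gives n = 2; the reaction quotient is Q = [Mn²⁺]·[Fe²⁺]^2/[Fe³⁺]^2 = 3200.
E = E° − (RT/nF) ln Q = 1.95 − (8.314×323)/(2×96500) × (8.070) = 1.950 − 0.112 = 1.838 V.

1.84 V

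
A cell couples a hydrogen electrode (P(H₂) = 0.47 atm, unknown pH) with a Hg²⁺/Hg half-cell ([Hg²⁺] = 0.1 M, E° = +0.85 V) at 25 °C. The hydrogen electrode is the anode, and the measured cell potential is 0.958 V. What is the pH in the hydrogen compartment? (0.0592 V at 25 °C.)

E°_cell = 0.85 V and n = 2.
log Q = n(E° − E)/0.0592 = 2×(0.85 − 0.958)/0.0592 = -3.649.
With Q = [H⁺]^2 / ([Hg²⁺]·P(H₂)), solving for [H⁺] gives log[H⁺] = -2.488, so pH = 2.49.

pH = 2.49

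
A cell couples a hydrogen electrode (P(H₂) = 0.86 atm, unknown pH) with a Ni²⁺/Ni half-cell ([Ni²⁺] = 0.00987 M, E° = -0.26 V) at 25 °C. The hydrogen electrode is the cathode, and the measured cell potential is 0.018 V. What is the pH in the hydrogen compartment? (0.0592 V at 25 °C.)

pH = 5.12

E°_cell = 0.26 V and n = 2.
log Q = n(E° − E)/0.0592 = 2×(0.26 − 0.018)/0.0592 = 8.176.
With Q = [Ni²⁺]·P(H₂) / [H⁺]^2, solving for [H⁺] gives log[H⁺] = -5.123, so pH = 5.12.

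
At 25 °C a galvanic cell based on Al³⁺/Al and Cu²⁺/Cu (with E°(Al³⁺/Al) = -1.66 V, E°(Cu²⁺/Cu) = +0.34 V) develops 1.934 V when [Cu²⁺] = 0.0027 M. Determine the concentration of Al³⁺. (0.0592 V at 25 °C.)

From the Nernst equation, log Q = n(E° − E)/0.0592 = 6(2.00 − 1.934)/0.0592 = 6.689, so Q = 4.89 × 10^6.
With Q = [Al³⁺]^2/[Cu²⁺]^3 and the known concentrations, [Al³⁺]^2 in the numerator gives [Al³⁺] = 0.31 M.

0.31 M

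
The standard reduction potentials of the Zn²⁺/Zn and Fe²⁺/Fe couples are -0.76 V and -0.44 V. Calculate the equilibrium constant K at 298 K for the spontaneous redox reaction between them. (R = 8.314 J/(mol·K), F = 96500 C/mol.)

6.7 × 10^10

E°_cell = -0.44 − (-0.76) = 0.32 V, with n = 2 electrons transferred.
At equilibrium E = 0, so the Nernst equation gives ln K = nFE°/RT = (2)(96500)(0.32)/((8.314)(298)) = 24.93.
K = e^24.93 = 6.7 × 10^10.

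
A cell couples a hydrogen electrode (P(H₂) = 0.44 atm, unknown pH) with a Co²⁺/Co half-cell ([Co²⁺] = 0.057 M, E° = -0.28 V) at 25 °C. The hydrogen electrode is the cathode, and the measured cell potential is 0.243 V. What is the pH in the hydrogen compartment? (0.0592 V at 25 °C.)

E°_cell = 0.28 V and n = 2.
log Q = n(E° − E)/0.0592 = 2×(0.28 − 0.243)/0.0592 = 1.250.
With Q = [Co²⁺]·P(H₂) / [H⁺]^2, solving for [H⁺] gives log[H⁺] = -1.425, so pH = 1.43.

pH = 1.43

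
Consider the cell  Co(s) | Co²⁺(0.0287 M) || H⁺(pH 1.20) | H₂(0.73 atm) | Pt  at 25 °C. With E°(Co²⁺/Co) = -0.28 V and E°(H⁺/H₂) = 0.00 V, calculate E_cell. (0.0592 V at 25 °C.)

The hydrogen couple is the cathode, so E°_cell = 0.28 V; n = 2.
[H⁺] = 10^(−1.20) = 0.063 M, and Q = [Co²⁺]·P(H₂) / [H⁺]^2 = 5.26.
E = E° − (0.0592/2) log Q = 0.28 − (0.0592/2)(0.721) = 0.259 V.

0.26 V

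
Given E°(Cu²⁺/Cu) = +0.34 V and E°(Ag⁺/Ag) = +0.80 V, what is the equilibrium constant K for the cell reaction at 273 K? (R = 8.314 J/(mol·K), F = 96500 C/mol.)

E°_cell = +0.80 − (+0.34) = 0.46 V, with n = 2 electrons transferred.
At equilibrium E = 0, so the Nernst equation gives ln K = nFE°/RT = (2)(96500)(0.46)/((8.314)(273)) = 39.11.
K = e^39.11 = 9.7 × 10^16.

9.7 × 10^16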